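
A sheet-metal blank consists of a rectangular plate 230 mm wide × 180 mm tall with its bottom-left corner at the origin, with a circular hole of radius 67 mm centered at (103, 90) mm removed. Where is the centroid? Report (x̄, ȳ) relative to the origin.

Part | A | x̄ᵢ | ȳᵢ | A·x̄ᵢ | A·ȳᵢ
plate | 41400.00 | 115.00 | 90.00 | 4761000.00 | 3726000.00
hole | -14102.61 | 103.00 | 90.00 | -1452568.77 | -1269234.85
Σ | 27297.39 |  |  | 3308431.23 | 2456765.15
x̄ = 3308431.23 / 27297.39 = 121.20 mm
ȳ = 2456765.15 / 27297.39 = 90.00 mm

x̄ = 121.20 mm, ȳ = 90.00 mm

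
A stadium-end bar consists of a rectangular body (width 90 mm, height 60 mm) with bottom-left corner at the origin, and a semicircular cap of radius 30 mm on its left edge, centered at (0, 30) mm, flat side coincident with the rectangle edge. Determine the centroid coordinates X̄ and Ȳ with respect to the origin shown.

rectangular body: A = 90 × 60 = 5400.00, centroid at (45.00, 30.00).
semicircular end: A = ½π·30² = 1413.72, centroid at (-12.73, 30.00).
ΣA = 6813.72 mm², ΣAX̄ = 225000.00 mm³, ΣAȲ = 204411.50 mm³.
X̄ = 225000.00/6813.72 = 33.02 mm; Ȳ = 204411.50/6813.72 = 30.00 mm.

X̄ = 33.02 mm, Ȳ = 30.00 mm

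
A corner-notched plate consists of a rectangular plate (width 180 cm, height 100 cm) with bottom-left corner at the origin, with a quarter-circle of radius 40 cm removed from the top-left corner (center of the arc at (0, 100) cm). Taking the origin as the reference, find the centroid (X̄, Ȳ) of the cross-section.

plate: A = 180 × 100 = 18000.00, centroid at (90.00, 50.00).
removed quarter-circle: A = −¼π·40² = -1256.64, centroid at (16.98, 83.02).
ΣA = 16743.36 cm²
ΣAX̄ = (18000.00)(90.00) + (-1256.64)(16.98) = 1598666.67 cm³
ΣAȲ = (18000.00)(50.00) + (-1256.64)(83.02) = 795669.63 cm³
X̄ = 1598666.67 / 16743.36 = 95.48 cm
Ȳ = 795669.63 / 16743.36 = 47.52 cm

X̄ = 95.48 cm, Ȳ = 47.52 cm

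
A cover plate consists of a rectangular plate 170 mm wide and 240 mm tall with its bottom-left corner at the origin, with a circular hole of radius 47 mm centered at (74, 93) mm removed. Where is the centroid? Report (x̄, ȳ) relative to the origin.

Part | A | x̄ᵢ | ȳᵢ | A·x̄ᵢ | A·ȳᵢ
plate | 40800.00 | 85.00 | 120.00 | 3468000.00 | 4896000.00
hole | -6939.78 | 74.00 | 93.00 | -513543.58 | -645399.37
Σ | 33860.22 |  |  | 2954456.42 | 4250600.63
x̄ = 2954456.42 / 33860.22 = 87.25 mm
ȳ = 4250600.63 / 33860.22 = 125.53 mm

x̄ = 87.25 mm, ȳ = 125.53 mm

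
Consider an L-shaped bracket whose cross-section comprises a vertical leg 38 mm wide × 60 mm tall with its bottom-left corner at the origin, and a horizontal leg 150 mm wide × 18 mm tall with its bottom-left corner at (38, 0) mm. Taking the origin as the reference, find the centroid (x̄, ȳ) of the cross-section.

x̄ = 69.96 mm, ȳ = 18.61 mm

vertical leg: A = 38 × 60 = 2280.00, centroid at (19.00, 30.00).
horizontal leg: A = 150 × 18 = 2700.00, centroid at (113.00, 9.00).
ΣA = 4980.00 mm², ΣAx̄ = 348420.00 mm³, ΣAȳ = 92700.00 mm³.
x̄ = 348420.00/4980.00 = 69.96 mm; ȳ = 92700.00/4980.00 = 18.61 mm.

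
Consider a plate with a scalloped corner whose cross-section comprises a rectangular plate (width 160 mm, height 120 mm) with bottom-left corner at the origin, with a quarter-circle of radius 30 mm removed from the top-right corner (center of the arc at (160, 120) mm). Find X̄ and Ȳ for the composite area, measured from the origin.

Part | A | x̄ᵢ | ȳᵢ | A·x̄ᵢ | A·ȳᵢ
plate | 19200.00 | 80.00 | 60.00 | 1536000.00 | 1152000.00
removed quarter-circle | -706.86 | 147.27 | 107.27 | -104097.34 | -75823.00
Σ | 18493.14 |  |  | 1431902.66 | 1076177.00
X̄ = 1431902.66 / 18493.14 = 77.43 mm
Ȳ = 1076177.00 / 18493.14 = 58.19 mm

X̄ = 77.43 mm, Ȳ = 58.19 mm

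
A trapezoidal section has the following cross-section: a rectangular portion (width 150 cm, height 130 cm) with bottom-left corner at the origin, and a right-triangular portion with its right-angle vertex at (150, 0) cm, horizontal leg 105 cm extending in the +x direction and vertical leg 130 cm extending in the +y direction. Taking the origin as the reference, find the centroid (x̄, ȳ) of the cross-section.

x̄ = 103.52 cm, ȳ = 59.38 cm

Part | A | x̄ᵢ | ȳᵢ | A·x̄ᵢ | A·ȳᵢ
rectangular portion | 19500.00 | 75.00 | 65.00 | 1462500.00 | 1267500.00
triangular portion | 6825.00 | 185.00 | 43.33 | 1262625.00 | 295750.00
Σ | 26325.00 |  |  | 2725125.00 | 1563250.00
x̄ = 2725125.00 / 26325.00 = 103.52 cm
ȳ = 1563250.00 / 26325.00 = 59.38 cm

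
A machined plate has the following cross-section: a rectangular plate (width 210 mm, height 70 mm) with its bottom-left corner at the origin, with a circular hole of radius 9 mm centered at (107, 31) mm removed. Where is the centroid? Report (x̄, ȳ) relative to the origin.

Part | A | x̄ᵢ | ȳᵢ | A·x̄ᵢ | A·ȳᵢ
plate | 14700.00 | 105.00 | 35.00 | 1543500.00 | 514500.00
hole | -254.47 | 107.00 | 31.00 | -27228.18 | -7888.54
Σ | 14445.53 |  |  | 1516271.82 | 506611.46
x̄ = 1516271.82 / 14445.53 = 104.96 mm
ȳ = 506611.46 / 14445.53 = 35.07 mm

x̄ = 104.96 mm, ȳ = 35.07 mm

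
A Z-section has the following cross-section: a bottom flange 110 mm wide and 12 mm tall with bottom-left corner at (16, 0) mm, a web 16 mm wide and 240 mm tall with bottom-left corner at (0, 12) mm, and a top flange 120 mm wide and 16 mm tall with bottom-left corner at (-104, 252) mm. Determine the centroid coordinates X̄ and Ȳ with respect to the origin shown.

X̄ = 5.64 mm, Ȳ = 143.22 mm

bottom flange: A = 110 × 12 = 1320.00, centroid at (71.00, 6.00).
web: A = 16 × 240 = 3840.00, centroid at (8.00, 132.00).
top flange: A = 120 × 16 = 1920.00, centroid at (-44.00, 260.00).
ΣA = 7080.00 mm², ΣAX̄ = 39960.00 mm³, ΣAȲ = 1014000.00 mm³.
X̄ = 39960.00/7080.00 = 5.64 mm; Ȳ = 1014000.00/7080.00 = 143.22 mm.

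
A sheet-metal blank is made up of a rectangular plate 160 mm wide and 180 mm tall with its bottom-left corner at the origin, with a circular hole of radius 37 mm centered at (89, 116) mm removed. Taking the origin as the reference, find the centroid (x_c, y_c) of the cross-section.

plate: A = 160 × 180 = 28800.00, centroid at (80.00, 90.00).
hole: A = −π·37² = -4300.84, centroid at (89.00, 116.00).
ΣA = 24499.16 mm², ΣAx_c = 1921225.21 mm³, ΣAy_c = 2093102.52 mm³.
x_c = 1921225.21/24499.16 = 78.42 mm; y_c = 2093102.52/24499.16 = 85.44 mm.

x_c = 78.42 mm, y_c = 85.44 mm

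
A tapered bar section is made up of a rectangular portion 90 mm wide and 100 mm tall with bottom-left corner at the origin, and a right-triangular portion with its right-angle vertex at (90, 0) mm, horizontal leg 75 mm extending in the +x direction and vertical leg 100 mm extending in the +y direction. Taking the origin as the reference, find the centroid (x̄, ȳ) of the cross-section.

rectangular portion: A = 90 × 100 = 9000.00, centroid at (45.00, 50.00).
triangular portion: A = ½·75·100 = 3750.00, centroid at (115.00, 33.33).
ΣA = 12750.00 mm²
ΣAx̄ = (9000.00)(45.00) + (3750.00)(115.00) = 836250.00 mm³
ΣAȳ = (9000.00)(50.00) + (3750.00)(33.33) = 575000.00 mm³
x̄ = 836250.00 / 12750.00 = 65.59 mm
ȳ = 575000.00 / 12750.00 = 45.10 mm

x̄ = 65.59 mm, ȳ = 45.10 mm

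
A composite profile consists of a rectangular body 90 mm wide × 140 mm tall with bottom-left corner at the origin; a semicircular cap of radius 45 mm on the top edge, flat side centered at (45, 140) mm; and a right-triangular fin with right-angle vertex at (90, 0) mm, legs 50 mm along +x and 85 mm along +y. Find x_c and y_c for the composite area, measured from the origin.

rectangular body: A = 90 × 140 = 12600.00, centroid at (45.00, 70.00).
semicircular top: A = ½π·45² = 3180.86, centroid at (45.00, 159.10).
triangular fin: A = ½·50·85 = 2125.00, centroid at (106.67, 28.33).
ΣA = 17905.86 mm²
ΣAx_c = (12600.00)(45.00) + (3180.86)(45.00) + (2125.00)(106.67) = 936805.48 mm³
ΣAy_c = (12600.00)(70.00) + (3180.86)(159.10) + (2125.00)(28.33) = 1448279.09 mm³
x_c = 936805.48 / 17905.86 = 52.32 mm
y_c = 1448279.09 / 17905.86 = 80.88 mm

x_c = 52.32 mm, y_c = 80.88 mm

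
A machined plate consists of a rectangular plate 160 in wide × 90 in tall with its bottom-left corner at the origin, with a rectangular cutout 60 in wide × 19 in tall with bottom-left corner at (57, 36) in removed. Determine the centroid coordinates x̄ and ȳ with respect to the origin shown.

x̄ = 79.40 in, ȳ = 44.96 in

plate: A = 160 × 90 = 14400.00, centroid at (80.00, 45.00).
hole: A = −(60 × 19) = -1140.00, centroid at (87.00, 45.50).
ΣA = 13260.00 in²
ΣAx̄ = (14400.00)(80.00) + (-1140.00)(87.00) = 1052820.00 in³
ΣAȳ = (14400.00)(45.00) + (-1140.00)(45.50) = 596130.00 in³
x̄ = 1052820.00 / 13260.00 = 79.40 in
ȳ = 596130.00 / 13260.00 = 44.96 in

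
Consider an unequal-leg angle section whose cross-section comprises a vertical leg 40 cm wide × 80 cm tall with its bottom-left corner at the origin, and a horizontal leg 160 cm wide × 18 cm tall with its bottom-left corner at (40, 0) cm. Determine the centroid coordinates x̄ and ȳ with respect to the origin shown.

Part | A | x̄ᵢ | ȳᵢ | A·x̄ᵢ | A·ȳᵢ
vertical leg | 3200.00 | 20.00 | 40.00 | 64000.00 | 128000.00
horizontal leg | 2880.00 | 120.00 | 9.00 | 345600.00 | 25920.00
Σ | 6080.00 |  |  | 409600.00 | 153920.00
x̄ = 409600.00 / 6080.00 = 67.37 cm
ȳ = 153920.00 / 6080.00 = 25.32 cm

x̄ = 67.37 cm, ȳ = 25.32 cm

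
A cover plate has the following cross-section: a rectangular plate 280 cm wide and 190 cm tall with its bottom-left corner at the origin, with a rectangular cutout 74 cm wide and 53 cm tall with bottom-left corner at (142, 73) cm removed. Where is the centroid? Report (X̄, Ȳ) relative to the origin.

X̄ = 136.90 cm, Ȳ = 94.64 cm

Part | A | x̄ᵢ | ȳᵢ | A·x̄ᵢ | A·ȳᵢ
plate | 53200.00 | 140.00 | 95.00 | 7448000.00 | 5054000.00
hole | -3922.00 | 179.00 | 99.50 | -702038.00 | -390239.00
Σ | 49278.00 |  |  | 6745962.00 | 4663761.00
X̄ = 6745962.00 / 49278.00 = 136.90 cm
Ȳ = 4663761.00 / 49278.00 = 94.64 cm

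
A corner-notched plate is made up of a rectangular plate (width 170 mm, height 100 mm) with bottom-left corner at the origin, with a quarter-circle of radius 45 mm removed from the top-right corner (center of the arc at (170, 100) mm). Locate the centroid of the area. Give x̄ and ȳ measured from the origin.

x̄ = 78.20 mm, ȳ = 46.81 mm

plate: A = 170 × 100 = 17000.00, centroid at (85.00, 50.00).
removed quarter-circle: A = −¼π·45² = -1590.43, centroid at (150.90, 80.90).
ΣA = 15409.57 mm²
ΣAx̄ = (17000.00)(85.00) + (-1590.43)(150.90) = 1205001.68 mm³
ΣAȳ = (17000.00)(50.00) + (-1590.43)(80.90) = 721331.87 mm³
x̄ = 1205001.68 / 15409.57 = 78.20 mm
ȳ = 721331.87 / 15409.57 = 46.81 mm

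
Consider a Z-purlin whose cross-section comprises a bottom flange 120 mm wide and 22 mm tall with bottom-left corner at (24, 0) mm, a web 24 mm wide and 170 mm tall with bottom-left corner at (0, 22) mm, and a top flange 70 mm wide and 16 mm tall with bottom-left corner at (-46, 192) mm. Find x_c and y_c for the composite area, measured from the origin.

Part | A | x̄ᵢ | ȳᵢ | A·x̄ᵢ | A·ȳᵢ
bottom flange | 2640.00 | 84.00 | 11.00 | 221760.00 | 29040.00
web | 4080.00 | 12.00 | 107.00 | 48960.00 | 436560.00
top flange | 1120.00 | -11.00 | 200.00 | -12320.00 | 224000.00
Σ | 7840.00 |  |  | 258400.00 | 689600.00
x_c = 258400.00 / 7840.00 = 32.96 mm
y_c = 689600.00 / 7840.00 = 87.96 mm

x_c = 32.96 mm, y_c = 87.96 mm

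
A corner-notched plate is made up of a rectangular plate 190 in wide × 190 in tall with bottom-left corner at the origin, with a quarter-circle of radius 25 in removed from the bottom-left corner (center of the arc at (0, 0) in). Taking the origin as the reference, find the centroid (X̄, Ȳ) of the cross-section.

plate: A = 190 × 190 = 36100.00, centroid at (95.00, 95.00).
removed quarter-circle: A = −¼π·25² = -490.87, centroid at (10.61, 10.61).
ΣA = 35609.13 in²
ΣAX̄ = (36100.00)(95.00) + (-490.87)(10.61) = 3424291.67 in³
ΣAȲ = (36100.00)(95.00) + (-490.87)(10.61) = 3424291.67 in³
X̄ = 3424291.67 / 35609.13 = 96.16 in
Ȳ = 3424291.67 / 35609.13 = 96.16 in

X̄ = 96.16 in, Ȳ = 96.16 in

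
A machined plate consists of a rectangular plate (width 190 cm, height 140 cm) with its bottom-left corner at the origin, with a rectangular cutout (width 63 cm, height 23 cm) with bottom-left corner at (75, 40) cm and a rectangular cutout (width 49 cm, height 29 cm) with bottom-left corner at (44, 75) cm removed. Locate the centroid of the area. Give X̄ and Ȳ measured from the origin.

plate: A = 190 × 140 = 26600.00, centroid at (95.00, 70.00).
hole 1: A = −(63 × 23) = -1449.00, centroid at (106.50, 51.50).
hole 2: A = −(49 × 29) = -1421.00, centroid at (68.50, 89.50).
ΣA = 23730.00 cm², ΣAX̄ = 2275343.00 cm³, ΣAȲ = 1660197.00 cm³.
X̄ = 2275343.00/23730.00 = 95.88 cm; Ȳ = 1660197.00/23730.00 = 69.96 cm.

X̄ = 95.88 cm, Ȳ = 69.96 cm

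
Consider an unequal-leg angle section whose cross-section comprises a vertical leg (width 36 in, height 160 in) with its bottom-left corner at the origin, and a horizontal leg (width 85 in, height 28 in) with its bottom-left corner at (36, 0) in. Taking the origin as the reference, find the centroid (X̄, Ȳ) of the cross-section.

vertical leg: A = 36 × 160 = 5760.00, centroid at (18.00, 80.00).
horizontal leg: A = 85 × 28 = 2380.00, centroid at (78.50, 14.00).
ΣA = 8140.00 in²
ΣAX̄ = (5760.00)(18.00) + (2380.00)(78.50) = 290510.00 in³
ΣAȲ = (5760.00)(80.00) + (2380.00)(14.00) = 494120.00 in³
X̄ = 290510.00 / 8140.00 = 35.69 in
Ȳ = 494120.00 / 8140.00 = 60.70 in

X̄ = 35.69 in, Ȳ = 60.70 in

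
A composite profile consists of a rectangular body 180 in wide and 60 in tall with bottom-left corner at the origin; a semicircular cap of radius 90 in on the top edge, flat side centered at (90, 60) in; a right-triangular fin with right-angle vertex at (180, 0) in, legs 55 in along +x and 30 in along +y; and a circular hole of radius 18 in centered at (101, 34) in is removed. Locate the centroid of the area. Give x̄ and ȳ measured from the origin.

Part | A | x̄ᵢ | ȳᵢ | A·x̄ᵢ | A·ȳᵢ
rectangular body | 10800.00 | 90.00 | 30.00 | 972000.00 | 324000.00
semicircular top | 12723.45 | 90.00 | 98.20 | 1145110.52 | 1249407.01
triangular fin | 825.00 | 198.33 | 10.00 | 163625.00 | 8250.00
hole | -1017.88 | 101.00 | 34.00 | -102805.48 | -34607.78
Σ | 23330.57 |  |  | 2177930.04 | 1547049.23
x̄ = 2177930.04 / 23330.57 = 93.35 in
ȳ = 1547049.23 / 23330.57 = 66.31 in

x̄ = 93.35 in, ȳ = 66.31 in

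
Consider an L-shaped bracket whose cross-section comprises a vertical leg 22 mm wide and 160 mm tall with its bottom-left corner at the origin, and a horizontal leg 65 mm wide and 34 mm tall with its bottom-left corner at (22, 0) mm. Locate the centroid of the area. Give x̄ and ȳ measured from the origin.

vertical leg: A = 22 × 160 = 3520.00, centroid at (11.00, 80.00).
horizontal leg: A = 65 × 34 = 2210.00, centroid at (54.50, 17.00).
ΣA = 5730.00 mm²
ΣAx̄ = (3520.00)(11.00) + (2210.00)(54.50) = 159165.00 mm³
ΣAȳ = (3520.00)(80.00) + (2210.00)(17.00) = 319170.00 mm³
x̄ = 159165.00 / 5730.00 = 27.78 mm
ȳ = 319170.00 / 5730.00 = 55.70 mm

x̄ = 27.78 mm, ȳ = 55.70 mm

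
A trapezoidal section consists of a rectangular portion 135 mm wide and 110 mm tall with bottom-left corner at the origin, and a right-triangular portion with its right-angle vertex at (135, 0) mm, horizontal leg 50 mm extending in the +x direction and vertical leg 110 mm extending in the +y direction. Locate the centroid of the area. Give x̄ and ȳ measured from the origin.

x̄ = 80.65 mm, ȳ = 52.14 mm

rectangular portion: A = 135 × 110 = 14850.00, centroid at (67.50, 55.00).
triangular portion: A = ½·50·110 = 2750.00, centroid at (151.67, 36.67).
ΣA = 17600.00 mm², ΣAx̄ = 1419458.33 mm³, ΣAȳ = 917583.33 mm³.
x̄ = 1419458.33/17600.00 = 80.65 mm; ȳ = 917583.33/17600.00 = 52.14 mm.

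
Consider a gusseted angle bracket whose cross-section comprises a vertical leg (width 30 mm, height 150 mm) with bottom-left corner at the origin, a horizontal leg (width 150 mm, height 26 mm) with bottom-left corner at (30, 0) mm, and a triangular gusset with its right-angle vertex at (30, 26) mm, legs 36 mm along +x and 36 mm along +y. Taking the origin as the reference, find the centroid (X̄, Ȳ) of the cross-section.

X̄ = 55.73 mm, Ȳ = 45.63 mm

vertical leg: A = 30 × 150 = 4500.00, centroid at (15.00, 75.00).
horizontal leg: A = 150 × 26 = 3900.00, centroid at (105.00, 13.00).
gusset: A = ½·36·36 = 648.00, centroid at (42.00, 38.00).
ΣA = 9048.00 mm²
ΣAX̄ = (4500.00)(15.00) + (3900.00)(105.00) + (648.00)(42.00) = 504216.00 mm³
ΣAȲ = (4500.00)(75.00) + (3900.00)(13.00) + (648.00)(38.00) = 412824.00 mm³
X̄ = 504216.00 / 9048.00 = 55.73 mm
Ȳ = 412824.00 / 9048.00 = 45.63 mm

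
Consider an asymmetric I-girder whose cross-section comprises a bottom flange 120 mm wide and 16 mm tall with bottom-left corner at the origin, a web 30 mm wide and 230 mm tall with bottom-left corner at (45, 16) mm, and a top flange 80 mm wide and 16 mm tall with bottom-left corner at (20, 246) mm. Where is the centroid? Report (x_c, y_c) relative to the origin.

Part | A | x̄ᵢ | ȳᵢ | A·x̄ᵢ | A·ȳᵢ
bottom flange | 1920.00 | 60.00 | 8.00 | 115200.00 | 15360.00
web | 6900.00 | 60.00 | 131.00 | 414000.00 | 903900.00
top flange | 1280.00 | 60.00 | 254.00 | 76800.00 | 325120.00
Σ | 10100.00 |  |  | 606000.00 | 1244380.00
x_c = 606000.00 / 10100.00 = 60.00 mm
y_c = 1244380.00 / 10100.00 = 123.21 mm

x_c = 60.00 mm, y_c = 123.21 mm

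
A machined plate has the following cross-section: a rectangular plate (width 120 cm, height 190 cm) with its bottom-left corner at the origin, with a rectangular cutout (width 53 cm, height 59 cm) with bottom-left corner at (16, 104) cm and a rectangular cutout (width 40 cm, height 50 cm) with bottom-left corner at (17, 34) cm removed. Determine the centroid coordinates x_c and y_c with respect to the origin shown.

plate: A = 120 × 190 = 22800.00, centroid at (60.00, 95.00).
hole 1: A = −(53 × 59) = -3127.00, centroid at (42.50, 133.50).
hole 2: A = −(40 × 50) = -2000.00, centroid at (37.00, 59.00).
ΣA = 17673.00 cm², ΣAx_c = 1161102.50 cm³, ΣAy_c = 1630545.50 cm³.
x_c = 1161102.50/17673.00 = 65.70 cm; y_c = 1630545.50/17673.00 = 92.26 cm.

x_c = 65.70 cm, y_c = 92.26 cm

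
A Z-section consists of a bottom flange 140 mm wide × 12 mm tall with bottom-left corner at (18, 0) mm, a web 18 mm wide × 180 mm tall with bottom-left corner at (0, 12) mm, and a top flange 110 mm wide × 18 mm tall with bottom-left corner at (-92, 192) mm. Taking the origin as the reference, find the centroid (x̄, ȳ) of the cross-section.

bottom flange: A = 140 × 12 = 1680.00, centroid at (88.00, 6.00).
web: A = 18 × 180 = 3240.00, centroid at (9.00, 102.00).
top flange: A = 110 × 18 = 1980.00, centroid at (-37.00, 201.00).
ΣA = 6900.00 mm², ΣAx̄ = 103740.00 mm³, ΣAȳ = 738540.00 mm³.
x̄ = 103740.00/6900.00 = 15.03 mm; ȳ = 738540.00/6900.00 = 107.03 mm.

x̄ = 15.03 mm, ȳ = 107.03 mm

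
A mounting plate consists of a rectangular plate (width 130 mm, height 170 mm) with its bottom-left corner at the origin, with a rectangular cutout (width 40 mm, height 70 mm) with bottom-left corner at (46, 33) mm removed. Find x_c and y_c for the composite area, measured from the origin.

plate: A = 130 × 170 = 22100.00, centroid at (65.00, 85.00).
hole: A = −(40 × 70) = -2800.00, centroid at (66.00, 68.00).
ΣA = 19300.00 mm², ΣAx_c = 1251700.00 mm³, ΣAy_c = 1688100.00 mm³.
x_c = 1251700.00/19300.00 = 64.85 mm; y_c = 1688100.00/19300.00 = 87.47 mm.

x_c = 64.85 mm, y_c = 87.47 mm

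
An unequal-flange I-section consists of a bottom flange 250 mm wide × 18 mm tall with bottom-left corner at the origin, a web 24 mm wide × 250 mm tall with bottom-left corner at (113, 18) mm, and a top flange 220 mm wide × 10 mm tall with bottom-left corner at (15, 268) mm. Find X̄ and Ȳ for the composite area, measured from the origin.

X̄ = 125.00 mm, Ȳ = 118.04 mm

Part | A | x̄ᵢ | ȳᵢ | A·x̄ᵢ | A·ȳᵢ
bottom flange | 4500.00 | 125.00 | 9.00 | 562500.00 | 40500.00
web | 6000.00 | 125.00 | 143.00 | 750000.00 | 858000.00
top flange | 2200.00 | 125.00 | 273.00 | 275000.00 | 600600.00
Σ | 12700.00 |  |  | 1587500.00 | 1499100.00
X̄ = 1587500.00 / 12700.00 = 125.00 mm
Ȳ = 1499100.00 / 12700.00 = 118.04 mm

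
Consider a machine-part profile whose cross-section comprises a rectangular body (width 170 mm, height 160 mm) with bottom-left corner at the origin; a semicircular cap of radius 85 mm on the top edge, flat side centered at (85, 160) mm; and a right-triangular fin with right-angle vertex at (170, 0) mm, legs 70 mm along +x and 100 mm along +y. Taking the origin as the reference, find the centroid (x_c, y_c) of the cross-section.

x_c = 94.02 mm, y_c = 107.44 mm

Part | A | x̄ᵢ | ȳᵢ | A·x̄ᵢ | A·ȳᵢ
rectangular body | 27200.00 | 85.00 | 80.00 | 2312000.00 | 2176000.00
semicircular top | 11349.00 | 85.00 | 196.08 | 964665.29 | 2225257.22
triangular fin | 3500.00 | 193.33 | 33.33 | 676666.67 | 116666.67
Σ | 42049.00 |  |  | 3953331.96 | 4517923.89
x_c = 3953331.96 / 42049.00 = 94.02 mm
y_c = 4517923.89 / 42049.00 = 107.44 mm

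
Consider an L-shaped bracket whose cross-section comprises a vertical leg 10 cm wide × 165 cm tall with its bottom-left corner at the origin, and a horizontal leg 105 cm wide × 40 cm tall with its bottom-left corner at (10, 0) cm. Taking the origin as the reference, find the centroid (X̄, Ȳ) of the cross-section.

X̄ = 46.28 cm, Ȳ = 37.63 cm

Part | A | x̄ᵢ | ȳᵢ | A·x̄ᵢ | A·ȳᵢ
vertical leg | 1650.00 | 5.00 | 82.50 | 8250.00 | 136125.00
horizontal leg | 4200.00 | 62.50 | 20.00 | 262500.00 | 84000.00
Σ | 5850.00 |  |  | 270750.00 | 220125.00
X̄ = 270750.00 / 5850.00 = 46.28 cm
Ȳ = 220125.00 / 5850.00 = 37.63 cm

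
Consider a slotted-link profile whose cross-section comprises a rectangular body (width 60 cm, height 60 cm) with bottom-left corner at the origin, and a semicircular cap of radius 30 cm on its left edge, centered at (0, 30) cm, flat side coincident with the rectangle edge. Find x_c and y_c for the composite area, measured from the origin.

rectangular body: A = 60 × 60 = 3600.00, centroid at (30.00, 30.00).
semicircular end: A = ½π·30² = 1413.72, centroid at (-12.73, 30.00).
ΣA = 5013.72 cm², ΣAx_c = 90000.00 cm³, ΣAy_c = 150411.50 cm³.
x_c = 90000.00/5013.72 = 17.95 cm; y_c = 150411.50/5013.72 = 30.00 cm.

x_c = 17.95 cm, y_c = 30.00 cm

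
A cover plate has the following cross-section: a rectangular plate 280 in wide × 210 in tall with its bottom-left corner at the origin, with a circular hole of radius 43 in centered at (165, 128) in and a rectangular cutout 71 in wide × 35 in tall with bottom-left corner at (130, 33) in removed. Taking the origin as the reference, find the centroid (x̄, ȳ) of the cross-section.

plate: A = 280 × 210 = 58800.00, centroid at (140.00, 105.00).
hole 1: A = −π·43² = -5808.80, centroid at (165.00, 128.00).
hole 2: A = −(71 × 35) = -2485.00, centroid at (165.50, 50.50).
ΣA = 50506.20 in²
ΣAx̄ = (58800.00)(140.00) + (-5808.80)(165.00) + (-2485.00)(165.50) = 6862279.71 in³
ΣAȳ = (58800.00)(105.00) + (-5808.80)(128.00) + (-2485.00)(50.50) = 5304980.48 in³
x̄ = 6862279.71 / 50506.20 = 135.87 in
ȳ = 5304980.48 / 50506.20 = 105.04 in

x̄ = 135.87 in, ȳ = 105.04 in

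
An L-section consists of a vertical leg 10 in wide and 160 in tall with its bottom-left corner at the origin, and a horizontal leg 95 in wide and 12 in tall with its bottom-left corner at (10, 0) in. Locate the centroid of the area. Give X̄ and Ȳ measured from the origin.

vertical leg: A = 10 × 160 = 1600.00, centroid at (5.00, 80.00).
horizontal leg: A = 95 × 12 = 1140.00, centroid at (57.50, 6.00).
ΣA = 2740.00 in²
ΣAX̄ = (1600.00)(5.00) + (1140.00)(57.50) = 73550.00 in³
ΣAȲ = (1600.00)(80.00) + (1140.00)(6.00) = 134840.00 in³
X̄ = 73550.00 / 2740.00 = 26.84 in
Ȳ = 134840.00 / 2740.00 = 49.21 in

X̄ = 26.84 in, Ȳ = 49.21 in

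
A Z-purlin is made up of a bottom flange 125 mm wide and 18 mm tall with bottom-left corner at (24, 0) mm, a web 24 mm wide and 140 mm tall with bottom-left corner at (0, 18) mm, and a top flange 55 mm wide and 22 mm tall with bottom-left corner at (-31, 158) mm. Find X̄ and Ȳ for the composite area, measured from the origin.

X̄ = 33.83 mm, Ȳ = 76.31 mm

bottom flange: A = 125 × 18 = 2250.00, centroid at (86.50, 9.00).
web: A = 24 × 140 = 3360.00, centroid at (12.00, 88.00).
top flange: A = 55 × 22 = 1210.00, centroid at (-3.50, 169.00).
ΣA = 6820.00 mm², ΣAX̄ = 230710.00 mm³, ΣAȲ = 520420.00 mm³.
X̄ = 230710.00/6820.00 = 33.83 mm; Ȳ = 520420.00/6820.00 = 76.31 mm.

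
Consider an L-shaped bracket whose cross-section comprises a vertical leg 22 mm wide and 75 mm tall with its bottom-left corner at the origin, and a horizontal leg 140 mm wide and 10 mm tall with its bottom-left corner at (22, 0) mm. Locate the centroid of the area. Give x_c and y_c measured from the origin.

vertical leg: A = 22 × 75 = 1650.00, centroid at (11.00, 37.50).
horizontal leg: A = 140 × 10 = 1400.00, centroid at (92.00, 5.00).
ΣA = 3050.00 mm²
ΣAx_c = (1650.00)(11.00) + (1400.00)(92.00) = 146950.00 mm³
ΣAy_c = (1650.00)(37.50) + (1400.00)(5.00) = 68875.00 mm³
x_c = 146950.00 / 3050.00 = 48.18 mm
y_c = 68875.00 / 3050.00 = 22.58 mm

x_c = 48.18 mm, y_c = 22.58 mm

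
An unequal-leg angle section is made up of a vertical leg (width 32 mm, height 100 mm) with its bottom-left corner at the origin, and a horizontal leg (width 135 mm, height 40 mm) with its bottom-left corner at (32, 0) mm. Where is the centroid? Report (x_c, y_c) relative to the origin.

x_c = 68.43 mm, y_c = 31.16 mm

vertical leg: A = 32 × 100 = 3200.00, centroid at (16.00, 50.00).
horizontal leg: A = 135 × 40 = 5400.00, centroid at (99.50, 20.00).
ΣA = 8600.00 mm², ΣAx_c = 588500.00 mm³, ΣAy_c = 268000.00 mm³.
x_c = 588500.00/8600.00 = 68.43 mm; y_c = 268000.00/8600.00 = 31.16 mm.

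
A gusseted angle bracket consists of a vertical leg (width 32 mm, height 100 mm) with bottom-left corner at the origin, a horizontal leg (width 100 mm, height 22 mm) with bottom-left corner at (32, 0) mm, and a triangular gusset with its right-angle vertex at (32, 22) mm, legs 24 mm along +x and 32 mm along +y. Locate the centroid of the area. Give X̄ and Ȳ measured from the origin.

X̄ = 42.70 mm, Ȳ = 34.02 mm

vertical leg: A = 32 × 100 = 3200.00, centroid at (16.00, 50.00).
horizontal leg: A = 100 × 22 = 2200.00, centroid at (82.00, 11.00).
gusset: A = ½·24·32 = 384.00, centroid at (40.00, 32.67).
ΣA = 5784.00 mm²
ΣAX̄ = (3200.00)(16.00) + (2200.00)(82.00) + (384.00)(40.00) = 246960.00 mm³
ΣAȲ = (3200.00)(50.00) + (2200.00)(11.00) + (384.00)(32.67) = 196744.00 mm³
X̄ = 246960.00 / 5784.00 = 42.70 mm
Ȳ = 196744.00 / 5784.00 = 34.02 mm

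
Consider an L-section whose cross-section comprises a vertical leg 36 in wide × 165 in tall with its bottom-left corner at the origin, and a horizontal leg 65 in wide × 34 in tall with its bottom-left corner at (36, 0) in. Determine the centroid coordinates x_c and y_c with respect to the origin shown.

x_c = 31.69 in, y_c = 64.74 in

Part | A | x̄ᵢ | ȳᵢ | A·x̄ᵢ | A·ȳᵢ
vertical leg | 5940.00 | 18.00 | 82.50 | 106920.00 | 490050.00
horizontal leg | 2210.00 | 68.50 | 17.00 | 151385.00 | 37570.00
Σ | 8150.00 |  |  | 258305.00 | 527620.00
x_c = 258305.00 / 8150.00 = 31.69 in
y_c = 527620.00 / 8150.00 = 64.74 in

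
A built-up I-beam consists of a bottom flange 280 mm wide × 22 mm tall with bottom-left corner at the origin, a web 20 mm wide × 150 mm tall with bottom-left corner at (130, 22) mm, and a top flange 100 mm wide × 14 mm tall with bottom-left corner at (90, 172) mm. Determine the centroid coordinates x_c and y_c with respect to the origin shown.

x_c = 140.00 mm, y_c = 57.70 mm

bottom flange: A = 280 × 22 = 6160.00, centroid at (140.00, 11.00).
web: A = 20 × 150 = 3000.00, centroid at (140.00, 97.00).
top flange: A = 100 × 14 = 1400.00, centroid at (140.00, 179.00).
ΣA = 10560.00 mm², ΣAx_c = 1478400.00 mm³, ΣAy_c = 609360.00 mm³.
x_c = 1478400.00/10560.00 = 140.00 mm; y_c = 609360.00/10560.00 = 57.70 mm.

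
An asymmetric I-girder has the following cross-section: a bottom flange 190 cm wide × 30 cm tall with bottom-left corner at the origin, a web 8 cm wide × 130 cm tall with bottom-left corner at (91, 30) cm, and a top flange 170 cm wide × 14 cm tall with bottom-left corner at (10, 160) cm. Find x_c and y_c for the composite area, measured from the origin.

Part | A | x̄ᵢ | ȳᵢ | A·x̄ᵢ | A·ȳᵢ
bottom flange | 5700.00 | 95.00 | 15.00 | 541500.00 | 85500.00
web | 1040.00 | 95.00 | 95.00 | 98800.00 | 98800.00
top flange | 2380.00 | 95.00 | 167.00 | 226100.00 | 397460.00
Σ | 9120.00 |  |  | 866400.00 | 581760.00
x_c = 866400.00 / 9120.00 = 95.00 cm
y_c = 581760.00 / 9120.00 = 63.79 cm

x_c = 95.00 cm, y_c = 63.79 cm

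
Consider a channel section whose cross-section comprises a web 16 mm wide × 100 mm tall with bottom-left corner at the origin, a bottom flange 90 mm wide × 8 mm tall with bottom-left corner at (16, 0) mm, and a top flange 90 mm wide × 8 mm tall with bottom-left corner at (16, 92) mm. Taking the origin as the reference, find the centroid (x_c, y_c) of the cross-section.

Part | A | x̄ᵢ | ȳᵢ | A·x̄ᵢ | A·ȳᵢ
web | 1600.00 | 8.00 | 50.00 | 12800.00 | 80000.00
bottom flange | 720.00 | 61.00 | 4.00 | 43920.00 | 2880.00
top flange | 720.00 | 61.00 | 96.00 | 43920.00 | 69120.00
Σ | 3040.00 |  |  | 100640.00 | 152000.00
x_c = 100640.00 / 3040.00 = 33.11 mm
y_c = 152000.00 / 3040.00 = 50.00 mm

x_c = 33.11 mm, y_c = 50.00 mm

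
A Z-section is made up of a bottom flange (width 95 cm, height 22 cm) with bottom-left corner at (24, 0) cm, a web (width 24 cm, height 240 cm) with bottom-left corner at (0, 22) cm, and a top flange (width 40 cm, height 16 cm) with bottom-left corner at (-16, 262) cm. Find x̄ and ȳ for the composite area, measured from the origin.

x̄ = 26.04 cm, ȳ = 119.40 cm

Part | A | x̄ᵢ | ȳᵢ | A·x̄ᵢ | A·ȳᵢ
bottom flange | 2090.00 | 71.50 | 11.00 | 149435.00 | 22990.00
web | 5760.00 | 12.00 | 142.00 | 69120.00 | 817920.00
top flange | 640.00 | 4.00 | 270.00 | 2560.00 | 172800.00
Σ | 8490.00 |  |  | 221115.00 | 1013710.00
x̄ = 221115.00 / 8490.00 = 26.04 cm
ȳ = 1013710.00 / 8490.00 = 119.40 cm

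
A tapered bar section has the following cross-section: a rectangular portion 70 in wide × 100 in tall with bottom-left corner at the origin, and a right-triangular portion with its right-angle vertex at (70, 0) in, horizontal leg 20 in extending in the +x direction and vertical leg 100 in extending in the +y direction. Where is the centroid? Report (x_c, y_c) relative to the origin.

x_c = 40.21 in, y_c = 47.92 in

Part | A | x̄ᵢ | ȳᵢ | A·x̄ᵢ | A·ȳᵢ
rectangular portion | 7000.00 | 35.00 | 50.00 | 245000.00 | 350000.00
triangular portion | 1000.00 | 76.67 | 33.33 | 76666.67 | 33333.33
Σ | 8000.00 |  |  | 321666.67 | 383333.33
x_c = 321666.67 / 8000.00 = 40.21 in
y_c = 383333.33 / 8000.00 = 47.92 in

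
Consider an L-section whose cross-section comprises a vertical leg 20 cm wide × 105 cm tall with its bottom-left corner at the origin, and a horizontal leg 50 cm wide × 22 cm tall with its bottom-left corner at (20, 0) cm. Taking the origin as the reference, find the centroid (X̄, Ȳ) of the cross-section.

X̄ = 22.03 cm, Ȳ = 38.23 cm

vertical leg: A = 20 × 105 = 2100.00, centroid at (10.00, 52.50).
horizontal leg: A = 50 × 22 = 1100.00, centroid at (45.00, 11.00).
ΣA = 3200.00 cm²
ΣAX̄ = (2100.00)(10.00) + (1100.00)(45.00) = 70500.00 cm³
ΣAȲ = (2100.00)(52.50) + (1100.00)(11.00) = 122350.00 cm³
X̄ = 70500.00 / 3200.00 = 22.03 cm
Ȳ = 122350.00 / 3200.00 = 38.23 cm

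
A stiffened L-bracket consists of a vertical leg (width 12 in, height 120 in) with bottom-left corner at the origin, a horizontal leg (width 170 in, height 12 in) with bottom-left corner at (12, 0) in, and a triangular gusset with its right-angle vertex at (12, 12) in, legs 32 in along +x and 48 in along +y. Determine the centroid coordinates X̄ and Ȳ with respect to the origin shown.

vertical leg: A = 12 × 120 = 1440.00, centroid at (6.00, 60.00).
horizontal leg: A = 170 × 12 = 2040.00, centroid at (97.00, 6.00).
gusset: A = ½·32·48 = 768.00, centroid at (22.67, 28.00).
ΣA = 4248.00 in²
ΣAX̄ = (1440.00)(6.00) + (2040.00)(97.00) + (768.00)(22.67) = 223928.00 in³
ΣAȲ = (1440.00)(60.00) + (2040.00)(6.00) + (768.00)(28.00) = 120144.00 in³
X̄ = 223928.00 / 4248.00 = 52.71 in
Ȳ = 120144.00 / 4248.00 = 28.28 in

X̄ = 52.71 in, Ȳ = 28.28 in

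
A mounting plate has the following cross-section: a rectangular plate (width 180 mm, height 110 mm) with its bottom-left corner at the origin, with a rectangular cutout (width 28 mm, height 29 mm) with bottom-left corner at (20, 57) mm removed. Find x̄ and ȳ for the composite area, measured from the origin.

x̄ = 92.39 mm, ȳ = 54.29 mm

plate: A = 180 × 110 = 19800.00, centroid at (90.00, 55.00).
hole: A = −(28 × 29) = -812.00, centroid at (34.00, 71.50).
ΣA = 18988.00 mm²
ΣAx̄ = (19800.00)(90.00) + (-812.00)(34.00) = 1754392.00 mm³
ΣAȳ = (19800.00)(55.00) + (-812.00)(71.50) = 1030942.00 mm³
x̄ = 1754392.00 / 18988.00 = 92.39 mm
ȳ = 1030942.00 / 18988.00 = 54.29 mm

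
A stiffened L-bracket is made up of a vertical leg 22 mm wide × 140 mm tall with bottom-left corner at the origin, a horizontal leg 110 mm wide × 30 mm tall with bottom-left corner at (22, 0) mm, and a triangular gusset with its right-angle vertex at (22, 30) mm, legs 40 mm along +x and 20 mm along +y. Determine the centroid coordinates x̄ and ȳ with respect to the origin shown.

x̄ = 44.56 mm, ȳ = 41.26 mm

vertical leg: A = 22 × 140 = 3080.00, centroid at (11.00, 70.00).
horizontal leg: A = 110 × 30 = 3300.00, centroid at (77.00, 15.00).
gusset: A = ½·40·20 = 400.00, centroid at (35.33, 36.67).
ΣA = 6780.00 mm²
ΣAx̄ = (3080.00)(11.00) + (3300.00)(77.00) + (400.00)(35.33) = 302113.33 mm³
ΣAȳ = (3080.00)(70.00) + (3300.00)(15.00) + (400.00)(36.67) = 279766.67 mm³
x̄ = 302113.33 / 6780.00 = 44.56 mm
ȳ = 279766.67 / 6780.00 = 41.26 mm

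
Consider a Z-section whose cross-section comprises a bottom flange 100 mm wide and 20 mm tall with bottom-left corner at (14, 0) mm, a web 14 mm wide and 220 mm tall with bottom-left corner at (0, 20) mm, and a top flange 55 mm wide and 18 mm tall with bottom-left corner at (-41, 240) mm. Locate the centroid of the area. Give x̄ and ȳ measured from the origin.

Part | A | x̄ᵢ | ȳᵢ | A·x̄ᵢ | A·ȳᵢ
bottom flange | 2000.00 | 64.00 | 10.00 | 128000.00 | 20000.00
web | 3080.00 | 7.00 | 130.00 | 21560.00 | 400400.00
top flange | 990.00 | -13.50 | 249.00 | -13365.00 | 246510.00
Σ | 6070.00 |  |  | 136195.00 | 666910.00
x̄ = 136195.00 / 6070.00 = 22.44 mm
ȳ = 666910.00 / 6070.00 = 109.87 mm

x̄ = 22.44 mm, ȳ = 109.87 mm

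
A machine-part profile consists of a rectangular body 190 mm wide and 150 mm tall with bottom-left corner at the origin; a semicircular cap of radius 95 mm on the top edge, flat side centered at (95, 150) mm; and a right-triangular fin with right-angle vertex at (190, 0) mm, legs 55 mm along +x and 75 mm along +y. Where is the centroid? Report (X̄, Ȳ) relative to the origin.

X̄ = 100.22 mm, Ȳ = 109.24 mm

Part | A | x̄ᵢ | ȳᵢ | A·x̄ᵢ | A·ȳᵢ
rectangular body | 28500.00 | 95.00 | 75.00 | 2707500.00 | 2137500.00
semicircular top | 14176.44 | 95.00 | 190.32 | 1346761.50 | 2698048.86
triangular fin | 2062.50 | 208.33 | 25.00 | 429687.50 | 51562.50
Σ | 44738.94 |  |  | 4483949.00 | 4887111.36
X̄ = 4483949.00 / 44738.94 = 100.22 mm
Ȳ = 4887111.36 / 44738.94 = 109.24 mm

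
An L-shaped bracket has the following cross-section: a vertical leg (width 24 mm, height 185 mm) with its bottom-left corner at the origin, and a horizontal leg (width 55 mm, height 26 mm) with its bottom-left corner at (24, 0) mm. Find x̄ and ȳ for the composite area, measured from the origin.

Part | A | x̄ᵢ | ȳᵢ | A·x̄ᵢ | A·ȳᵢ
vertical leg | 4440.00 | 12.00 | 92.50 | 53280.00 | 410700.00
horizontal leg | 1430.00 | 51.50 | 13.00 | 73645.00 | 18590.00
Σ | 5870.00 |  |  | 126925.00 | 429290.00
x̄ = 126925.00 / 5870.00 = 21.62 mm
ȳ = 429290.00 / 5870.00 = 73.13 mm

x̄ = 21.62 mm, ȳ = 73.13 mm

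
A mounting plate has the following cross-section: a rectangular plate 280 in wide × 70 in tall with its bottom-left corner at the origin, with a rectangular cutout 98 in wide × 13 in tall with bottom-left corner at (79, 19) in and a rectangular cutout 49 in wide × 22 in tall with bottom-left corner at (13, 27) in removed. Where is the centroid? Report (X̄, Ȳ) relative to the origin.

X̄ = 147.29 in, Ȳ = 35.51 in

Part | A | x̄ᵢ | ȳᵢ | A·x̄ᵢ | A·ȳᵢ
plate | 19600.00 | 140.00 | 35.00 | 2744000.00 | 686000.00
hole 1 | -1274.00 | 128.00 | 25.50 | -163072.00 | -32487.00
hole 2 | -1078.00 | 37.50 | 38.00 | -40425.00 | -40964.00
Σ | 17248.00 |  |  | 2540503.00 | 612549.00
X̄ = 2540503.00 / 17248.00 = 147.29 in
Ȳ = 612549.00 / 17248.00 = 35.51 in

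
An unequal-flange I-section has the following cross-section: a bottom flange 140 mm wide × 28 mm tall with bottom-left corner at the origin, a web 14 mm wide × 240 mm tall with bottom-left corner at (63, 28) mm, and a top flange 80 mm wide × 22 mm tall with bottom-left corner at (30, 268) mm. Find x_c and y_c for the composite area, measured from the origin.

Part | A | x̄ᵢ | ȳᵢ | A·x̄ᵢ | A·ȳᵢ
bottom flange | 3920.00 | 70.00 | 14.00 | 274400.00 | 54880.00
web | 3360.00 | 70.00 | 148.00 | 235200.00 | 497280.00
top flange | 1760.00 | 70.00 | 279.00 | 123200.00 | 491040.00
Σ | 9040.00 |  |  | 632800.00 | 1043200.00
x_c = 632800.00 / 9040.00 = 70.00 mm
y_c = 1043200.00 / 9040.00 = 115.40 mm

x_c = 70.00 mm, y_c = 115.40 mm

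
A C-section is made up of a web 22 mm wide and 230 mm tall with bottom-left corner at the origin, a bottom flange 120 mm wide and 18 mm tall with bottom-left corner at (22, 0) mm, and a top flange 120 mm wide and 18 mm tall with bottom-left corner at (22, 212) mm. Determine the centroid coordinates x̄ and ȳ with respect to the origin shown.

x̄ = 43.70 mm, ȳ = 115.00 mm

web: A = 22 × 230 = 5060.00, centroid at (11.00, 115.00).
bottom flange: A = 120 × 18 = 2160.00, centroid at (82.00, 9.00).
top flange: A = 120 × 18 = 2160.00, centroid at (82.00, 221.00).
ΣA = 9380.00 mm²
ΣAx̄ = (5060.00)(11.00) + (2160.00)(82.00) + (2160.00)(82.00) = 409900.00 mm³
ΣAȳ = (5060.00)(115.00) + (2160.00)(9.00) + (2160.00)(221.00) = 1078700.00 mm³
x̄ = 409900.00 / 9380.00 = 43.70 mm
ȳ = 1078700.00 / 9380.00 = 115.00 mm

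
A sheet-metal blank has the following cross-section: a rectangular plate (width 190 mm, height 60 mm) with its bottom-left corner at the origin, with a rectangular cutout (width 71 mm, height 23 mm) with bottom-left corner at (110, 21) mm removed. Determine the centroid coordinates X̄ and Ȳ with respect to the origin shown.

plate: A = 190 × 60 = 11400.00, centroid at (95.00, 30.00).
hole: A = −(71 × 23) = -1633.00, centroid at (145.50, 32.50).
ΣA = 9767.00 mm², ΣAX̄ = 845398.50 mm³, ΣAȲ = 288927.50 mm³.
X̄ = 845398.50/9767.00 = 86.56 mm; Ȳ = 288927.50/9767.00 = 29.58 mm.

X̄ = 86.56 mm, Ȳ = 29.58 mm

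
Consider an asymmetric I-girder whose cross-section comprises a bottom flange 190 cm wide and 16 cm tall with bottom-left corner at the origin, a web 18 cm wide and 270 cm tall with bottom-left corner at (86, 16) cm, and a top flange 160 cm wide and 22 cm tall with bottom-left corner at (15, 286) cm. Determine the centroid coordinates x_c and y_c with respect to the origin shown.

x_c = 95.00 cm, y_c = 157.94 cm

bottom flange: A = 190 × 16 = 3040.00, centroid at (95.00, 8.00).
web: A = 18 × 270 = 4860.00, centroid at (95.00, 151.00).
top flange: A = 160 × 22 = 3520.00, centroid at (95.00, 297.00).
ΣA = 11420.00 cm², ΣAx_c = 1084900.00 cm³, ΣAy_c = 1803620.00 cm³.
x_c = 1084900.00/11420.00 = 95.00 cm; y_c = 1803620.00/11420.00 = 157.94 cm.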